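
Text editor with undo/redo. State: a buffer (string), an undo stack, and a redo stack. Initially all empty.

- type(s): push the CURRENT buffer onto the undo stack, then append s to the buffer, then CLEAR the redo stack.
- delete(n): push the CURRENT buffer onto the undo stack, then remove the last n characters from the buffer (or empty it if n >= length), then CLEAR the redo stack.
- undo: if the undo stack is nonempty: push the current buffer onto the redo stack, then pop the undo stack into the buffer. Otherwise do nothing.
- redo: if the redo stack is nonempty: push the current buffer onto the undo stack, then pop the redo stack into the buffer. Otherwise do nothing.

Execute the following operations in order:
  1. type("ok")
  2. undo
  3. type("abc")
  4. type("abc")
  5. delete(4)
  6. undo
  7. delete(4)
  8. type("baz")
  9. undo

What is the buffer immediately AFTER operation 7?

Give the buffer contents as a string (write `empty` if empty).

Answer: ab

Derivation:
After op 1 (type): buf='ok' undo_depth=1 redo_depth=0
After op 2 (undo): buf='(empty)' undo_depth=0 redo_depth=1
After op 3 (type): buf='abc' undo_depth=1 redo_depth=0
After op 4 (type): buf='abcabc' undo_depth=2 redo_depth=0
After op 5 (delete): buf='ab' undo_depth=3 redo_depth=0
After op 6 (undo): buf='abcabc' undo_depth=2 redo_depth=1
After op 7 (delete): buf='ab' undo_depth=3 redo_depth=0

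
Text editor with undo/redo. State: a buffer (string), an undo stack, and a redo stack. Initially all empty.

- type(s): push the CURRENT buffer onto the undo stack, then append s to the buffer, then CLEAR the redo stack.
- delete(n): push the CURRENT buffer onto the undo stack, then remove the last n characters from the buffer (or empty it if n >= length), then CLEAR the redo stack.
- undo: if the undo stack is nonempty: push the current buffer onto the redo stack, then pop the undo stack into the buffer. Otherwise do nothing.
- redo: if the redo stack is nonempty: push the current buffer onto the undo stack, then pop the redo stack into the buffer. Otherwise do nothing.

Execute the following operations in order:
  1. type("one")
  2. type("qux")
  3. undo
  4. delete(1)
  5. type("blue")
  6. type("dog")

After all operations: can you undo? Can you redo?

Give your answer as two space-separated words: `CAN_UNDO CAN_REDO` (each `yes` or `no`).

Answer: yes no

Derivation:
After op 1 (type): buf='one' undo_depth=1 redo_depth=0
After op 2 (type): buf='onequx' undo_depth=2 redo_depth=0
After op 3 (undo): buf='one' undo_depth=1 redo_depth=1
After op 4 (delete): buf='on' undo_depth=2 redo_depth=0
After op 5 (type): buf='onblue' undo_depth=3 redo_depth=0
After op 6 (type): buf='onbluedog' undo_depth=4 redo_depth=0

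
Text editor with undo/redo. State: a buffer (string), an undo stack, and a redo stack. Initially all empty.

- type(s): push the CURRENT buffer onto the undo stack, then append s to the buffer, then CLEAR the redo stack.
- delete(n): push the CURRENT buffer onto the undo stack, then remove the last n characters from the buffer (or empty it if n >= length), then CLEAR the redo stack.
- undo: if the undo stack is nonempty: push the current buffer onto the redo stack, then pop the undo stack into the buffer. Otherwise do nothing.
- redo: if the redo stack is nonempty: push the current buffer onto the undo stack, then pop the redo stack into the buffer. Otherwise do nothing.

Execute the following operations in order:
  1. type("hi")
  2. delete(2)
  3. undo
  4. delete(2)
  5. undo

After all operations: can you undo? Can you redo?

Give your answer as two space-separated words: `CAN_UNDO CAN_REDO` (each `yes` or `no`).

Answer: yes yes

Derivation:
After op 1 (type): buf='hi' undo_depth=1 redo_depth=0
After op 2 (delete): buf='(empty)' undo_depth=2 redo_depth=0
After op 3 (undo): buf='hi' undo_depth=1 redo_depth=1
After op 4 (delete): buf='(empty)' undo_depth=2 redo_depth=0
After op 5 (undo): buf='hi' undo_depth=1 redo_depth=1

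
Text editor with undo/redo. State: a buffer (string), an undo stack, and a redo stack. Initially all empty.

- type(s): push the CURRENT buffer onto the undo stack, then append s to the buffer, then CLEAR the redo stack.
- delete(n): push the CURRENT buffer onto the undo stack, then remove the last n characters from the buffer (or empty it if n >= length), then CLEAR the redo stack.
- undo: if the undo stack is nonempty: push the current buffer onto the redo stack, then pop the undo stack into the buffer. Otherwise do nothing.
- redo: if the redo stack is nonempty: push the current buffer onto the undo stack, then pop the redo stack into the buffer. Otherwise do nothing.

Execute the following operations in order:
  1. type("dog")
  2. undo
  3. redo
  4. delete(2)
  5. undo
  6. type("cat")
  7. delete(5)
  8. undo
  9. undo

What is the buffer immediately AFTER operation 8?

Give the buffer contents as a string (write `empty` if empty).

Answer: dogcat

Derivation:
After op 1 (type): buf='dog' undo_depth=1 redo_depth=0
After op 2 (undo): buf='(empty)' undo_depth=0 redo_depth=1
After op 3 (redo): buf='dog' undo_depth=1 redo_depth=0
After op 4 (delete): buf='d' undo_depth=2 redo_depth=0
After op 5 (undo): buf='dog' undo_depth=1 redo_depth=1
After op 6 (type): buf='dogcat' undo_depth=2 redo_depth=0
After op 7 (delete): buf='d' undo_depth=3 redo_depth=0
After op 8 (undo): buf='dogcat' undo_depth=2 redo_depth=1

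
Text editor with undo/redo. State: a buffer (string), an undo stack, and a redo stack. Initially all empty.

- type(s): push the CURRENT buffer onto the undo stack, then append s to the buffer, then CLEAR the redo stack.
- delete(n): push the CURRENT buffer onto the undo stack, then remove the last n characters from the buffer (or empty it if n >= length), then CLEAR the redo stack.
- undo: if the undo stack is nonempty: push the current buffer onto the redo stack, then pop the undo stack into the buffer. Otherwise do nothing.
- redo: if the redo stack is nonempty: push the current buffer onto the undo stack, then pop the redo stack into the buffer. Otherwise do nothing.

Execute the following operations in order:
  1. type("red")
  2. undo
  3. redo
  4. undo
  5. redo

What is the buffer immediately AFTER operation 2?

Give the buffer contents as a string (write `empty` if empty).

Answer: empty

Derivation:
After op 1 (type): buf='red' undo_depth=1 redo_depth=0
After op 2 (undo): buf='(empty)' undo_depth=0 redo_depth=1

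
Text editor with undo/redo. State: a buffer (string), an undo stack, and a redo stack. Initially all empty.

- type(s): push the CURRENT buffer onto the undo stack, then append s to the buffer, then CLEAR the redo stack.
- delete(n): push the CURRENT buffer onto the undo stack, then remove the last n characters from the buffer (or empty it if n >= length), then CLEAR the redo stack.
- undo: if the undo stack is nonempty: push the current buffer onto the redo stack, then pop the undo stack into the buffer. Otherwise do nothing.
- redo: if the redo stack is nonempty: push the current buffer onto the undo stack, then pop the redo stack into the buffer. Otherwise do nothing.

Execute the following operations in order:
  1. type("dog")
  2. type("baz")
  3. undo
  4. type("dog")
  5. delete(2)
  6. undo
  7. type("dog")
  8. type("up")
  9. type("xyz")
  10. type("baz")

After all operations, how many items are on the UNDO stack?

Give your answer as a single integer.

Answer: 6

Derivation:
After op 1 (type): buf='dog' undo_depth=1 redo_depth=0
After op 2 (type): buf='dogbaz' undo_depth=2 redo_depth=0
After op 3 (undo): buf='dog' undo_depth=1 redo_depth=1
After op 4 (type): buf='dogdog' undo_depth=2 redo_depth=0
After op 5 (delete): buf='dogd' undo_depth=3 redo_depth=0
After op 6 (undo): buf='dogdog' undo_depth=2 redo_depth=1
After op 7 (type): buf='dogdogdog' undo_depth=3 redo_depth=0
After op 8 (type): buf='dogdogdogup' undo_depth=4 redo_depth=0
After op 9 (type): buf='dogdogdogupxyz' undo_depth=5 redo_depth=0
After op 10 (type): buf='dogdogdogupxyzbaz' undo_depth=6 redo_depth=0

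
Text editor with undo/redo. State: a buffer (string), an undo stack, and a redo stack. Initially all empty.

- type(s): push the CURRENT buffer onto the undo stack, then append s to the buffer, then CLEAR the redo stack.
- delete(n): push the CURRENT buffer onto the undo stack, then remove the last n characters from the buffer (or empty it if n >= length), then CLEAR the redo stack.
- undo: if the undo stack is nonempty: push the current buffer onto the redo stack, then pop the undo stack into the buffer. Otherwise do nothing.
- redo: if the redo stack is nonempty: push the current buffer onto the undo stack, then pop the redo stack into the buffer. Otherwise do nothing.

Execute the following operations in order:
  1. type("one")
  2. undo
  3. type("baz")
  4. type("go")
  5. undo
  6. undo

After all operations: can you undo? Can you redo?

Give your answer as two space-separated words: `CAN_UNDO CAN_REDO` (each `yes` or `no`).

Answer: no yes

Derivation:
After op 1 (type): buf='one' undo_depth=1 redo_depth=0
After op 2 (undo): buf='(empty)' undo_depth=0 redo_depth=1
After op 3 (type): buf='baz' undo_depth=1 redo_depth=0
After op 4 (type): buf='bazgo' undo_depth=2 redo_depth=0
After op 5 (undo): buf='baz' undo_depth=1 redo_depth=1
After op 6 (undo): buf='(empty)' undo_depth=0 redo_depth=2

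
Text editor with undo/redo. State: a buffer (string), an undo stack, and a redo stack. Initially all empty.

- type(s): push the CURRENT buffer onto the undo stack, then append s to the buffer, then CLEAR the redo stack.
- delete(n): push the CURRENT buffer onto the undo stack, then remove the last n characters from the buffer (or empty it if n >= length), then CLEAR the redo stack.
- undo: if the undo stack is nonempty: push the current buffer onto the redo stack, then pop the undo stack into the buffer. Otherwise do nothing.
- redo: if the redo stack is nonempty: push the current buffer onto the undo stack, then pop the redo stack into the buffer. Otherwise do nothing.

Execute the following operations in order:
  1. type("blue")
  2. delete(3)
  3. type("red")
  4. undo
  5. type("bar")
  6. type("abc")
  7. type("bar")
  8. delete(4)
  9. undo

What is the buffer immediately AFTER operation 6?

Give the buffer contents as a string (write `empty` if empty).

After op 1 (type): buf='blue' undo_depth=1 redo_depth=0
After op 2 (delete): buf='b' undo_depth=2 redo_depth=0
After op 3 (type): buf='bred' undo_depth=3 redo_depth=0
After op 4 (undo): buf='b' undo_depth=2 redo_depth=1
After op 5 (type): buf='bbar' undo_depth=3 redo_depth=0
After op 6 (type): buf='bbarabc' undo_depth=4 redo_depth=0

Answer: bbarabc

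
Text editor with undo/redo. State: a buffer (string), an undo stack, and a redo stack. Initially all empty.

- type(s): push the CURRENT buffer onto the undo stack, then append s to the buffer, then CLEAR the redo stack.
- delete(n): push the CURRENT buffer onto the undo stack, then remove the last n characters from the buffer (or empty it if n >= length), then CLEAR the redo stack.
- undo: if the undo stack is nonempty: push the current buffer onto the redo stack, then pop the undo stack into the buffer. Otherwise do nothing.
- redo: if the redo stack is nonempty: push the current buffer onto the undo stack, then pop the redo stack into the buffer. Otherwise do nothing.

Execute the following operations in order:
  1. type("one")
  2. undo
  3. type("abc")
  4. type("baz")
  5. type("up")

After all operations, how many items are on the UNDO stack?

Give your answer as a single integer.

After op 1 (type): buf='one' undo_depth=1 redo_depth=0
After op 2 (undo): buf='(empty)' undo_depth=0 redo_depth=1
After op 3 (type): buf='abc' undo_depth=1 redo_depth=0
After op 4 (type): buf='abcbaz' undo_depth=2 redo_depth=0
After op 5 (type): buf='abcbazup' undo_depth=3 redo_depth=0

Answer: 3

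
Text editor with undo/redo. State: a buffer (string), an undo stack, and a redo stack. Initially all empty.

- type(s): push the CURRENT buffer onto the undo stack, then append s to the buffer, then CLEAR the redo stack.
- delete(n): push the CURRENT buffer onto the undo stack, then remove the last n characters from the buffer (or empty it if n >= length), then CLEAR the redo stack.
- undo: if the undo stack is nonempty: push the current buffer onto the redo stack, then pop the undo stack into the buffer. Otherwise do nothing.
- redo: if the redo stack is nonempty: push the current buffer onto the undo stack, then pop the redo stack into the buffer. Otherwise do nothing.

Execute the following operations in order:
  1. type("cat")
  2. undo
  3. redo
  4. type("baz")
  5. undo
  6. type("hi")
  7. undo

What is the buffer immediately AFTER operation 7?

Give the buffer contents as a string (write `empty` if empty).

Answer: cat

Derivation:
After op 1 (type): buf='cat' undo_depth=1 redo_depth=0
After op 2 (undo): buf='(empty)' undo_depth=0 redo_depth=1
After op 3 (redo): buf='cat' undo_depth=1 redo_depth=0
After op 4 (type): buf='catbaz' undo_depth=2 redo_depth=0
After op 5 (undo): buf='cat' undo_depth=1 redo_depth=1
After op 6 (type): buf='cathi' undo_depth=2 redo_depth=0
After op 7 (undo): buf='cat' undo_depth=1 redo_depth=1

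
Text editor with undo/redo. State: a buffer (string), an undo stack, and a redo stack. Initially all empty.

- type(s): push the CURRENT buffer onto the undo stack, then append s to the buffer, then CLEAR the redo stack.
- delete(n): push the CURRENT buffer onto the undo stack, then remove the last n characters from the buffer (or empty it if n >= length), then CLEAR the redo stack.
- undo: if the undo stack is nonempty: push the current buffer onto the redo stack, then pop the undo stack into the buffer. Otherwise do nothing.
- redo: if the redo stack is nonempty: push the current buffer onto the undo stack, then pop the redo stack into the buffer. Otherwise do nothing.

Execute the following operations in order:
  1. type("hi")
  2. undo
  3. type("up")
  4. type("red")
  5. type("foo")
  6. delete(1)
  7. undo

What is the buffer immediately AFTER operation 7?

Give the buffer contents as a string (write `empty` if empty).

Answer: upredfoo

Derivation:
After op 1 (type): buf='hi' undo_depth=1 redo_depth=0
After op 2 (undo): buf='(empty)' undo_depth=0 redo_depth=1
After op 3 (type): buf='up' undo_depth=1 redo_depth=0
After op 4 (type): buf='upred' undo_depth=2 redo_depth=0
After op 5 (type): buf='upredfoo' undo_depth=3 redo_depth=0
After op 6 (delete): buf='upredfo' undo_depth=4 redo_depth=0
After op 7 (undo): buf='upredfoo' undo_depth=3 redo_depth=1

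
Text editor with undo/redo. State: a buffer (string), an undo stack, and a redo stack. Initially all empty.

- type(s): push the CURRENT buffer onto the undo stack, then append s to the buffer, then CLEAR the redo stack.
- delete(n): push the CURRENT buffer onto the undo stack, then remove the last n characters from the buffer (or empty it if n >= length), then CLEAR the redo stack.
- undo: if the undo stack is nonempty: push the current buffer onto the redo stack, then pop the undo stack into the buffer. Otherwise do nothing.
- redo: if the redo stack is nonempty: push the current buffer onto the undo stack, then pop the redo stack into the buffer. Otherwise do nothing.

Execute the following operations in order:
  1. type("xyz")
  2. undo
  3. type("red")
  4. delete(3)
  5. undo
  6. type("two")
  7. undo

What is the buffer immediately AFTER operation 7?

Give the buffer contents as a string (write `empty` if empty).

After op 1 (type): buf='xyz' undo_depth=1 redo_depth=0
After op 2 (undo): buf='(empty)' undo_depth=0 redo_depth=1
After op 3 (type): buf='red' undo_depth=1 redo_depth=0
After op 4 (delete): buf='(empty)' undo_depth=2 redo_depth=0
After op 5 (undo): buf='red' undo_depth=1 redo_depth=1
After op 6 (type): buf='redtwo' undo_depth=2 redo_depth=0
After op 7 (undo): buf='red' undo_depth=1 redo_depth=1

Answer: red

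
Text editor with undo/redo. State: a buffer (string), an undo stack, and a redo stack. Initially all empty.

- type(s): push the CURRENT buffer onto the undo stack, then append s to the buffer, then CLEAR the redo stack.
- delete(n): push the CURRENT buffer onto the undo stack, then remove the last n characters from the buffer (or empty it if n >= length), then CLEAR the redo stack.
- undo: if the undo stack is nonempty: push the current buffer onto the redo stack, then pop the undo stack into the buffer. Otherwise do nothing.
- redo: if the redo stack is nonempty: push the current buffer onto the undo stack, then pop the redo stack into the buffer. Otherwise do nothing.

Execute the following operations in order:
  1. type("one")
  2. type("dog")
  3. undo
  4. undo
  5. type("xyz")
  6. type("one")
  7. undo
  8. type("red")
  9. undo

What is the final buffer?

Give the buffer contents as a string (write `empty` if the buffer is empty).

Answer: xyz

Derivation:
After op 1 (type): buf='one' undo_depth=1 redo_depth=0
After op 2 (type): buf='onedog' undo_depth=2 redo_depth=0
After op 3 (undo): buf='one' undo_depth=1 redo_depth=1
After op 4 (undo): buf='(empty)' undo_depth=0 redo_depth=2
After op 5 (type): buf='xyz' undo_depth=1 redo_depth=0
After op 6 (type): buf='xyzone' undo_depth=2 redo_depth=0
After op 7 (undo): buf='xyz' undo_depth=1 redo_depth=1
After op 8 (type): buf='xyzred' undo_depth=2 redo_depth=0
After op 9 (undo): buf='xyz' undo_depth=1 redo_depth=1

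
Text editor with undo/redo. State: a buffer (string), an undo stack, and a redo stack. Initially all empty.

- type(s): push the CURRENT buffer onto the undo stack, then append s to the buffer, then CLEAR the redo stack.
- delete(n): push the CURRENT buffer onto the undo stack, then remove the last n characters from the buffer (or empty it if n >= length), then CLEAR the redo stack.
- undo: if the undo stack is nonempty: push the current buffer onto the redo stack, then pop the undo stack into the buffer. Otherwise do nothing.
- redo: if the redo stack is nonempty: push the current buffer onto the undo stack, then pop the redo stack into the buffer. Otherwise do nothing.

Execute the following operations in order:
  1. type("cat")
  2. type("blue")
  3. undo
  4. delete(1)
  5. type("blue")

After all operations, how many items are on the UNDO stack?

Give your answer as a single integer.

After op 1 (type): buf='cat' undo_depth=1 redo_depth=0
After op 2 (type): buf='catblue' undo_depth=2 redo_depth=0
After op 3 (undo): buf='cat' undo_depth=1 redo_depth=1
After op 4 (delete): buf='ca' undo_depth=2 redo_depth=0
After op 5 (type): buf='cablue' undo_depth=3 redo_depth=0

Answer: 3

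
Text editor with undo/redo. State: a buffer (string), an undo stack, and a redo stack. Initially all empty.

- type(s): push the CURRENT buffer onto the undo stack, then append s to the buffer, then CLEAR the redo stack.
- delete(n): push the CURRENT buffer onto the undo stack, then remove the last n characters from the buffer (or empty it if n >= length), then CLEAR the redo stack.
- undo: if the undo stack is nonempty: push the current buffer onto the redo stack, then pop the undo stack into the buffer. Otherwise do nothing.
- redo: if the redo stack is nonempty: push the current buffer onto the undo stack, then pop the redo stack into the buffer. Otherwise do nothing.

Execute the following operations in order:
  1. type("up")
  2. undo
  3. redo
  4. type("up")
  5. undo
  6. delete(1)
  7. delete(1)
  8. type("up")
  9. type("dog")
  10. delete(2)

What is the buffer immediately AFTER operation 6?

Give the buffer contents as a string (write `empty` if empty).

After op 1 (type): buf='up' undo_depth=1 redo_depth=0
After op 2 (undo): buf='(empty)' undo_depth=0 redo_depth=1
After op 3 (redo): buf='up' undo_depth=1 redo_depth=0
After op 4 (type): buf='upup' undo_depth=2 redo_depth=0
After op 5 (undo): buf='up' undo_depth=1 redo_depth=1
After op 6 (delete): buf='u' undo_depth=2 redo_depth=0

Answer: u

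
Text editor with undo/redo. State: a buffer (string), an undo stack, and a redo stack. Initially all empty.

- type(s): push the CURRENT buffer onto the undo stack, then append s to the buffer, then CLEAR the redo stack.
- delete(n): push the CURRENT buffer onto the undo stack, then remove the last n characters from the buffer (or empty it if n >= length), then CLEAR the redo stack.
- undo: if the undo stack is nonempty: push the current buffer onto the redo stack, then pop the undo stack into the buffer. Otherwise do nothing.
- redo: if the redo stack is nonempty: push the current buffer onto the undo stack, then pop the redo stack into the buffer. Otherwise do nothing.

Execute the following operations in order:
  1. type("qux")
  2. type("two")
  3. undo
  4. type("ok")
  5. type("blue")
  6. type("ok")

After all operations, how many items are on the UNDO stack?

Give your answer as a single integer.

After op 1 (type): buf='qux' undo_depth=1 redo_depth=0
After op 2 (type): buf='quxtwo' undo_depth=2 redo_depth=0
After op 3 (undo): buf='qux' undo_depth=1 redo_depth=1
After op 4 (type): buf='quxok' undo_depth=2 redo_depth=0
After op 5 (type): buf='quxokblue' undo_depth=3 redo_depth=0
After op 6 (type): buf='quxokblueok' undo_depth=4 redo_depth=0

Answer: 4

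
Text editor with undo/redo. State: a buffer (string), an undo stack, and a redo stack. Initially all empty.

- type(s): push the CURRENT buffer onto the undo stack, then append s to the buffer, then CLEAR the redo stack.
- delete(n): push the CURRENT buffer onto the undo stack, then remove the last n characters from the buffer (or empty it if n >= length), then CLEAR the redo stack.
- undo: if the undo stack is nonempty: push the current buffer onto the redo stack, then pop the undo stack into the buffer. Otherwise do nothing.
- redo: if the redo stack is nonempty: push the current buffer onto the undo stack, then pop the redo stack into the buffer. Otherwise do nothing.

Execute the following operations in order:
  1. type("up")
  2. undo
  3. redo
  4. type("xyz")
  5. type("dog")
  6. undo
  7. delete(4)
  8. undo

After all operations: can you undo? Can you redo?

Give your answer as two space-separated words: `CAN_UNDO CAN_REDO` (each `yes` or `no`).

After op 1 (type): buf='up' undo_depth=1 redo_depth=0
After op 2 (undo): buf='(empty)' undo_depth=0 redo_depth=1
After op 3 (redo): buf='up' undo_depth=1 redo_depth=0
After op 4 (type): buf='upxyz' undo_depth=2 redo_depth=0
After op 5 (type): buf='upxyzdog' undo_depth=3 redo_depth=0
After op 6 (undo): buf='upxyz' undo_depth=2 redo_depth=1
After op 7 (delete): buf='u' undo_depth=3 redo_depth=0
After op 8 (undo): buf='upxyz' undo_depth=2 redo_depth=1

Answer: yes yes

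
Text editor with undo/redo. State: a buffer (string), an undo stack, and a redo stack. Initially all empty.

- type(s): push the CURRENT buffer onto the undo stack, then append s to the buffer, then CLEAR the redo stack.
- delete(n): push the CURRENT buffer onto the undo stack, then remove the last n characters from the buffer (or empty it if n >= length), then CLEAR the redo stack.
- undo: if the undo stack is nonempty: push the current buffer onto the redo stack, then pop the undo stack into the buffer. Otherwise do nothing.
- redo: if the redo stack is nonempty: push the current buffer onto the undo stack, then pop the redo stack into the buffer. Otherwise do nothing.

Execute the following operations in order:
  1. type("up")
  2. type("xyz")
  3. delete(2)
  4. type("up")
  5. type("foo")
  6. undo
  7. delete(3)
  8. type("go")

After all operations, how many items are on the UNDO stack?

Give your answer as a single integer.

Answer: 6

Derivation:
After op 1 (type): buf='up' undo_depth=1 redo_depth=0
After op 2 (type): buf='upxyz' undo_depth=2 redo_depth=0
After op 3 (delete): buf='upx' undo_depth=3 redo_depth=0
After op 4 (type): buf='upxup' undo_depth=4 redo_depth=0
After op 5 (type): buf='upxupfoo' undo_depth=5 redo_depth=0
After op 6 (undo): buf='upxup' undo_depth=4 redo_depth=1
After op 7 (delete): buf='up' undo_depth=5 redo_depth=0
After op 8 (type): buf='upgo' undo_depth=6 redo_depth=0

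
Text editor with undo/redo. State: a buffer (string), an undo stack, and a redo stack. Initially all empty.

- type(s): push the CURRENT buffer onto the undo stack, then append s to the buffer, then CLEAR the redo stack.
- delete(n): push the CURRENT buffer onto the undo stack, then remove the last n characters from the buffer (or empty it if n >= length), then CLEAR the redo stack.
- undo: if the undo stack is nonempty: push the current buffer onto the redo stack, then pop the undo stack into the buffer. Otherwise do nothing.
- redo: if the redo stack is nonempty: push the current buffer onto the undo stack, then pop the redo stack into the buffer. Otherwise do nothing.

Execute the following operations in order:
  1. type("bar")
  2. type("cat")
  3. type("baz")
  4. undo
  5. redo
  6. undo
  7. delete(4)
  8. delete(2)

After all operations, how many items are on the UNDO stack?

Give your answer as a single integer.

After op 1 (type): buf='bar' undo_depth=1 redo_depth=0
After op 2 (type): buf='barcat' undo_depth=2 redo_depth=0
After op 3 (type): buf='barcatbaz' undo_depth=3 redo_depth=0
After op 4 (undo): buf='barcat' undo_depth=2 redo_depth=1
After op 5 (redo): buf='barcatbaz' undo_depth=3 redo_depth=0
After op 6 (undo): buf='barcat' undo_depth=2 redo_depth=1
After op 7 (delete): buf='ba' undo_depth=3 redo_depth=0
After op 8 (delete): buf='(empty)' undo_depth=4 redo_depth=0

Answer: 4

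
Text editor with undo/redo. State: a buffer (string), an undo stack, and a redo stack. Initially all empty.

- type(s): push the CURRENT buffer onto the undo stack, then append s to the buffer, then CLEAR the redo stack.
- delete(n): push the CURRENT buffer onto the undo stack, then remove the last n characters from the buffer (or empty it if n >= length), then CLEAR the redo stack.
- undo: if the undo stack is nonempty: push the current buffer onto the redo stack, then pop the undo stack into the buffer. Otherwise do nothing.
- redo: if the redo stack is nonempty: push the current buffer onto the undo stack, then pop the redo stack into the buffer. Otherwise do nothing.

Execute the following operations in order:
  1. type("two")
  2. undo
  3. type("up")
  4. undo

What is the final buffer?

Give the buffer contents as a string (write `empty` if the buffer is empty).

Answer: empty

Derivation:
After op 1 (type): buf='two' undo_depth=1 redo_depth=0
After op 2 (undo): buf='(empty)' undo_depth=0 redo_depth=1
After op 3 (type): buf='up' undo_depth=1 redo_depth=0
After op 4 (undo): buf='(empty)' undo_depth=0 redo_depth=1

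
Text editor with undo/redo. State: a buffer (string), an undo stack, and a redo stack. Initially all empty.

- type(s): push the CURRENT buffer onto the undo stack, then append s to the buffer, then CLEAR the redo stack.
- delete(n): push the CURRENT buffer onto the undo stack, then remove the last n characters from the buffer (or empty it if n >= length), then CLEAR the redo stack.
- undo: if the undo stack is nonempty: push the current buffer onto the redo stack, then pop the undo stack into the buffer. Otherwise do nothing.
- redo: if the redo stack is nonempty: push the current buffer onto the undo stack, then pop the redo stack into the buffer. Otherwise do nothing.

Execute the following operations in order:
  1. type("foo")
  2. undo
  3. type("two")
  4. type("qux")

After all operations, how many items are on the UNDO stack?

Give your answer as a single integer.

After op 1 (type): buf='foo' undo_depth=1 redo_depth=0
After op 2 (undo): buf='(empty)' undo_depth=0 redo_depth=1
After op 3 (type): buf='two' undo_depth=1 redo_depth=0
After op 4 (type): buf='twoqux' undo_depth=2 redo_depth=0

Answer: 2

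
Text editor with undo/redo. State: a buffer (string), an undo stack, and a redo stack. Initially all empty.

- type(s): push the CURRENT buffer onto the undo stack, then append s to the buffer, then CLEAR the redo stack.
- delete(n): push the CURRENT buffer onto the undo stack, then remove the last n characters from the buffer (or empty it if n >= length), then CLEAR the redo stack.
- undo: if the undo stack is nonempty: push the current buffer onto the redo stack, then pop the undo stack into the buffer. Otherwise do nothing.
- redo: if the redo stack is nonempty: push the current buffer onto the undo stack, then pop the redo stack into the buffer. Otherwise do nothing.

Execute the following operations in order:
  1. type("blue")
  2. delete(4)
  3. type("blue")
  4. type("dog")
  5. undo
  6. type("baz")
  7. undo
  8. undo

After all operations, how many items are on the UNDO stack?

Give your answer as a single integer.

Answer: 2

Derivation:
After op 1 (type): buf='blue' undo_depth=1 redo_depth=0
After op 2 (delete): buf='(empty)' undo_depth=2 redo_depth=0
After op 3 (type): buf='blue' undo_depth=3 redo_depth=0
After op 4 (type): buf='bluedog' undo_depth=4 redo_depth=0
After op 5 (undo): buf='blue' undo_depth=3 redo_depth=1
After op 6 (type): buf='bluebaz' undo_depth=4 redo_depth=0
After op 7 (undo): buf='blue' undo_depth=3 redo_depth=1
After op 8 (undo): buf='(empty)' undo_depth=2 redo_depth=2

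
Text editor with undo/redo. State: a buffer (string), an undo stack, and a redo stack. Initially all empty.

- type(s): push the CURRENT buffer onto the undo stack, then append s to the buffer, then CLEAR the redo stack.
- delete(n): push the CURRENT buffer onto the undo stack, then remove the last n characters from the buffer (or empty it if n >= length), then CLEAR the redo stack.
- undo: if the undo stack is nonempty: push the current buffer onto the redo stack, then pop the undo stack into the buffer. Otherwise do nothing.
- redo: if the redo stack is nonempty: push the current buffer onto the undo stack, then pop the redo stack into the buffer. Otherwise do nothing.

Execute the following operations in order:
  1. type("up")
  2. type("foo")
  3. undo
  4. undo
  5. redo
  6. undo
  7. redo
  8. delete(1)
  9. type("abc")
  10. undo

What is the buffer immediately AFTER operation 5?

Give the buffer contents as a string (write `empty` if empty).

After op 1 (type): buf='up' undo_depth=1 redo_depth=0
After op 2 (type): buf='upfoo' undo_depth=2 redo_depth=0
After op 3 (undo): buf='up' undo_depth=1 redo_depth=1
After op 4 (undo): buf='(empty)' undo_depth=0 redo_depth=2
After op 5 (redo): buf='up' undo_depth=1 redo_depth=1

Answer: up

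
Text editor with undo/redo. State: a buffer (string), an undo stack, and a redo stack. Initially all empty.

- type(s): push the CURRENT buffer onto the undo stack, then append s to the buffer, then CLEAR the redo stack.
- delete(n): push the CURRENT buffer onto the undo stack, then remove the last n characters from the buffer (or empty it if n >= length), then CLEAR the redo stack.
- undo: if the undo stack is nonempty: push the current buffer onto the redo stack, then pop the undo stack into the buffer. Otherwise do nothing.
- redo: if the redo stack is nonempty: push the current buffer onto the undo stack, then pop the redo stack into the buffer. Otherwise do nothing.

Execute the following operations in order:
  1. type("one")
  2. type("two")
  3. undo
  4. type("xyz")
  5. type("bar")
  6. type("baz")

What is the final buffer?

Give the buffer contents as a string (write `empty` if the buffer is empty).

After op 1 (type): buf='one' undo_depth=1 redo_depth=0
After op 2 (type): buf='onetwo' undo_depth=2 redo_depth=0
After op 3 (undo): buf='one' undo_depth=1 redo_depth=1
After op 4 (type): buf='onexyz' undo_depth=2 redo_depth=0
After op 5 (type): buf='onexyzbar' undo_depth=3 redo_depth=0
After op 6 (type): buf='onexyzbarbaz' undo_depth=4 redo_depth=0

Answer: onexyzbarbaz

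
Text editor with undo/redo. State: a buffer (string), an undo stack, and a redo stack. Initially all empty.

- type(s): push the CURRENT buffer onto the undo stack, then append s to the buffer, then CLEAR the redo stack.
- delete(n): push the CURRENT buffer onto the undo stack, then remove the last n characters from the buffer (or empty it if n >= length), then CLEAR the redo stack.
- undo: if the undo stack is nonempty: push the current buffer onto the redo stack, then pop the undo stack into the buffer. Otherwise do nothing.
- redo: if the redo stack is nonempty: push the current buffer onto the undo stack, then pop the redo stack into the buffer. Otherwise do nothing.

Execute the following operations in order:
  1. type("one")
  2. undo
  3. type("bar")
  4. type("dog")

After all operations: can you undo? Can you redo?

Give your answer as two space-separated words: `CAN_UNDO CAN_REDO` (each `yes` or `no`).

After op 1 (type): buf='one' undo_depth=1 redo_depth=0
After op 2 (undo): buf='(empty)' undo_depth=0 redo_depth=1
After op 3 (type): buf='bar' undo_depth=1 redo_depth=0
After op 4 (type): buf='bardog' undo_depth=2 redo_depth=0

Answer: yes no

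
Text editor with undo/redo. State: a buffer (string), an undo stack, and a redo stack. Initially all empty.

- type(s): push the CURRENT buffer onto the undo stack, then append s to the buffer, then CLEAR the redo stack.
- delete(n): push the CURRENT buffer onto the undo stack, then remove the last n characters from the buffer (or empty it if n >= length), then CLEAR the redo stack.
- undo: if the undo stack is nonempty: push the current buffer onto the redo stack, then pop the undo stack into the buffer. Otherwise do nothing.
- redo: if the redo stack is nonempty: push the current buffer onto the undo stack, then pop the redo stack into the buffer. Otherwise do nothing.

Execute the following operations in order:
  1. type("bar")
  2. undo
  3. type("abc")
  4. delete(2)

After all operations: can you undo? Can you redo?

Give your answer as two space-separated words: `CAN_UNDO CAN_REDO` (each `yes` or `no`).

Answer: yes no

Derivation:
After op 1 (type): buf='bar' undo_depth=1 redo_depth=0
After op 2 (undo): buf='(empty)' undo_depth=0 redo_depth=1
After op 3 (type): buf='abc' undo_depth=1 redo_depth=0
After op 4 (delete): buf='a' undo_depth=2 redo_depth=0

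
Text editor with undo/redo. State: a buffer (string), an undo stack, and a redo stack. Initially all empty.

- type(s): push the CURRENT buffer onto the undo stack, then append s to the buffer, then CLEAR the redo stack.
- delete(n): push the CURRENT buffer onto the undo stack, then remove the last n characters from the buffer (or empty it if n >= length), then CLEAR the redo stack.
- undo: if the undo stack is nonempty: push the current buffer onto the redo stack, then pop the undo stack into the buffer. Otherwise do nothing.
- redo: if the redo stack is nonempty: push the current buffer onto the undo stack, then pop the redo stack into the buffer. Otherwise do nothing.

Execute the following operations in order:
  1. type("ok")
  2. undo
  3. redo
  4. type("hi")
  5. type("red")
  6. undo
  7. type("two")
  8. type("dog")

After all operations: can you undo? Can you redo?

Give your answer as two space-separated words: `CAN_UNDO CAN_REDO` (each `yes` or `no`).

After op 1 (type): buf='ok' undo_depth=1 redo_depth=0
After op 2 (undo): buf='(empty)' undo_depth=0 redo_depth=1
After op 3 (redo): buf='ok' undo_depth=1 redo_depth=0
After op 4 (type): buf='okhi' undo_depth=2 redo_depth=0
After op 5 (type): buf='okhired' undo_depth=3 redo_depth=0
After op 6 (undo): buf='okhi' undo_depth=2 redo_depth=1
After op 7 (type): buf='okhitwo' undo_depth=3 redo_depth=0
After op 8 (type): buf='okhitwodog' undo_depth=4 redo_depth=0

Answer: yes no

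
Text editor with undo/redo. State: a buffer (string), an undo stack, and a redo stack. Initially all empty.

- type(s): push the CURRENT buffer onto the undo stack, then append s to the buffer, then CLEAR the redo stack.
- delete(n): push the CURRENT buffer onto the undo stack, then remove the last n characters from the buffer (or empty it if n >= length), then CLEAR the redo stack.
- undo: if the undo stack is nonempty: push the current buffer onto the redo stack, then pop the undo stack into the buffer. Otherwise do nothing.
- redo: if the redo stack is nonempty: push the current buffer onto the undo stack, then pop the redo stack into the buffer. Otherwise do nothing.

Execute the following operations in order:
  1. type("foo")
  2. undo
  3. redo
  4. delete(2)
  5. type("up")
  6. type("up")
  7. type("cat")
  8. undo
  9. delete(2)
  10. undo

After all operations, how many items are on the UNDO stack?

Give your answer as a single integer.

Answer: 4

Derivation:
After op 1 (type): buf='foo' undo_depth=1 redo_depth=0
After op 2 (undo): buf='(empty)' undo_depth=0 redo_depth=1
After op 3 (redo): buf='foo' undo_depth=1 redo_depth=0
After op 4 (delete): buf='f' undo_depth=2 redo_depth=0
After op 5 (type): buf='fup' undo_depth=3 redo_depth=0
After op 6 (type): buf='fupup' undo_depth=4 redo_depth=0
After op 7 (type): buf='fupupcat' undo_depth=5 redo_depth=0
After op 8 (undo): buf='fupup' undo_depth=4 redo_depth=1
After op 9 (delete): buf='fup' undo_depth=5 redo_depth=0
After op 10 (undo): buf='fupup' undo_depth=4 redo_depth=1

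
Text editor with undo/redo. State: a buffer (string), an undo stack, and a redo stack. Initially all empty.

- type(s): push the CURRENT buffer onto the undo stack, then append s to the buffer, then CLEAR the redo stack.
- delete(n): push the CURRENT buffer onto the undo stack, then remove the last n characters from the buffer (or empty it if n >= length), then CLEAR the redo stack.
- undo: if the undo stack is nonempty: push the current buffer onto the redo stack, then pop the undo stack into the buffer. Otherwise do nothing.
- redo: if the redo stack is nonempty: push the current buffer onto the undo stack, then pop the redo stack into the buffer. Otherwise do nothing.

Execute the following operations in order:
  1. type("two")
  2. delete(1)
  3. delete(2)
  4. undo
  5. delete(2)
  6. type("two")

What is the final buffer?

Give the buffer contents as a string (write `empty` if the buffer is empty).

Answer: two

Derivation:
After op 1 (type): buf='two' undo_depth=1 redo_depth=0
After op 2 (delete): buf='tw' undo_depth=2 redo_depth=0
After op 3 (delete): buf='(empty)' undo_depth=3 redo_depth=0
After op 4 (undo): buf='tw' undo_depth=2 redo_depth=1
After op 5 (delete): buf='(empty)' undo_depth=3 redo_depth=0
After op 6 (type): buf='two' undo_depth=4 redo_depth=0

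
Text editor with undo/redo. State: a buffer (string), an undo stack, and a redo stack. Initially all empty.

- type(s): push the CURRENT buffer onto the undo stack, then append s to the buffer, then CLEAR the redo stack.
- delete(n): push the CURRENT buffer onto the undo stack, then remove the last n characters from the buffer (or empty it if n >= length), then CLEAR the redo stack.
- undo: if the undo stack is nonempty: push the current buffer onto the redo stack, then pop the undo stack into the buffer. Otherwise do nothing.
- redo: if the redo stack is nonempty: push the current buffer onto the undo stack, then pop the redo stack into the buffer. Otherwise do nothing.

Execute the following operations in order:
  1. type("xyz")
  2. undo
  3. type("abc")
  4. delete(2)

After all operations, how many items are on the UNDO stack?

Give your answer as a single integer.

After op 1 (type): buf='xyz' undo_depth=1 redo_depth=0
After op 2 (undo): buf='(empty)' undo_depth=0 redo_depth=1
After op 3 (type): buf='abc' undo_depth=1 redo_depth=0
After op 4 (delete): buf='a' undo_depth=2 redo_depth=0

Answer: 2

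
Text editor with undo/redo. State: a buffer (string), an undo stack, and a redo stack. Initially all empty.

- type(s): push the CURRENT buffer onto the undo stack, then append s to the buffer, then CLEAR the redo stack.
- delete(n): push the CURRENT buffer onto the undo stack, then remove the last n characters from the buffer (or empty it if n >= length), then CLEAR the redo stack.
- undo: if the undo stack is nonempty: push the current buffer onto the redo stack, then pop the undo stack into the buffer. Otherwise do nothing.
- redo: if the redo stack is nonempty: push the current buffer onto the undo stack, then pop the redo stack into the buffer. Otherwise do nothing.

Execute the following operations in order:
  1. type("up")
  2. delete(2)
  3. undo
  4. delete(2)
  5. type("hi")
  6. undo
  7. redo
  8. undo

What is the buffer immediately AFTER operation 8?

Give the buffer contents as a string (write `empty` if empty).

After op 1 (type): buf='up' undo_depth=1 redo_depth=0
After op 2 (delete): buf='(empty)' undo_depth=2 redo_depth=0
After op 3 (undo): buf='up' undo_depth=1 redo_depth=1
After op 4 (delete): buf='(empty)' undo_depth=2 redo_depth=0
After op 5 (type): buf='hi' undo_depth=3 redo_depth=0
After op 6 (undo): buf='(empty)' undo_depth=2 redo_depth=1
After op 7 (redo): buf='hi' undo_depth=3 redo_depth=0
After op 8 (undo): buf='(empty)' undo_depth=2 redo_depth=1

Answer: empty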